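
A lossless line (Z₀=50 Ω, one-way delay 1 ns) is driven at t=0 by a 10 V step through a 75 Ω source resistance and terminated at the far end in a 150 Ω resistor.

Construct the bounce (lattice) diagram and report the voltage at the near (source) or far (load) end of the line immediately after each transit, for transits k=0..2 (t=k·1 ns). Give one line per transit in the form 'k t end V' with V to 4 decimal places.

Γ_L=0.500000, Γ_S=0.200000; launch V₁=10·50/125=4.000000
k=0 src: V=4.0000
k=1 load: inc=4.000000, refl=4.000000·0.500000=2.0000; V=0.000000+4.000000+2.000000=6.0000
k=2 src: inc=2.000000, refl=2.000000·0.200000=0.4000; V=4.000000+2.000000+0.400000=6.4000

0 0 source 4.0000
1 1 load 6.0000
2 2 source 6.4000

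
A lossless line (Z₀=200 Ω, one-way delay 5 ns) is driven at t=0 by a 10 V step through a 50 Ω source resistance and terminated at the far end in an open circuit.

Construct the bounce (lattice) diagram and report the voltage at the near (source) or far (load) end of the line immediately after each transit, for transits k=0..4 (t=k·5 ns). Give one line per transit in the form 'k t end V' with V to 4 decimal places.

0 0 source 8.0000
1 5 load 16.0000
2 10 source 11.2000
3 15 load 6.4000
4 20 source 9.2800

Γ_L=1.000000, Γ_S=-0.600000; launch V₁=10·200/250=8.000000
k=0 src: V=8.0000
k=1 load: inc=8.000000, refl=8.000000·1.000000=8.0000; V=0.000000+8.000000+8.000000=16.0000
k=2 src: inc=8.000000, refl=8.000000·-0.600000=-4.8000; V=8.000000+8.000000+-4.800000=11.2000
k=3 load: inc=-4.800000, refl=-4.800000·1.000000=-4.8000; V=16.000000+-4.800000+-4.800000=6.4000
k=4 src: inc=-4.800000, refl=-4.800000·-0.600000=2.8800; V=11.200000+-4.800000+2.880000=9.2800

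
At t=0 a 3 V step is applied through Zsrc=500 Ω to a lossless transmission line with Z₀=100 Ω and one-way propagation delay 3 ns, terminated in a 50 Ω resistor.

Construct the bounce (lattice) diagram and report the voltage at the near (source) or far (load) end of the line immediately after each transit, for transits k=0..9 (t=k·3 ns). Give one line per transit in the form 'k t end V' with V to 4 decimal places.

Γ_L=-0.333333, Γ_S=0.666667; launch V₁=3·100/600=0.500000
k=0 src: V=0.5000
k=1 load: inc=0.500000, refl=0.500000·-0.333333=-0.1667; V=0.000000+0.500000+-0.166667=0.3333
k=2 src: inc=-0.166667, refl=-0.166667·0.666667=-0.1111; V=0.500000+-0.166667+-0.111111=0.2222
k=3 load: inc=-0.111111, refl=-0.111111·-0.333333=0.0370; V=0.333333+-0.111111+0.037037=0.2593
k=4 src: inc=0.037037, refl=0.037037·0.666667=0.0247; V=0.222222+0.037037+0.024691=0.2840
k=5 load: inc=0.024691, refl=0.024691·-0.333333=-0.0082; V=0.259259+0.024691+-0.008230=0.2757
k=6 src: inc=-0.008230, refl=-0.008230·0.666667=-0.0055; V=0.283951+-0.008230+-0.005487=0.2702
k=7 load: inc=-0.005487, refl=-0.005487·-0.333333=0.0018; V=0.275720+-0.005487+0.001829=0.2721
k=8 src: inc=0.001829, refl=0.001829·0.666667=0.0012; V=0.270233+0.001829+0.001219=0.2733
k=9 load: inc=0.001219, refl=0.001219·-0.333333=-0.0004; V=0.272062+0.001219+-0.000406=0.2729

0 0 source 0.5000
1 3 load 0.3333
2 6 source 0.2222
3 9 load 0.2593
4 12 source 0.2840
5 15 load 0.2757
6 18 source 0.2702
7 21 load 0.2721
8 24 source 0.2733
9 27 load 0.2729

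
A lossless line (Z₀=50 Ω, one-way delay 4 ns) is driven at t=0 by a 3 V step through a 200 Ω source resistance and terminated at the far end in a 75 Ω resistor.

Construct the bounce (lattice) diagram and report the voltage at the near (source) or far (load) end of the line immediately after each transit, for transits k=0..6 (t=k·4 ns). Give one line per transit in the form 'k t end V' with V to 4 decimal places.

Γ_L=0.200000, Γ_S=0.600000; launch V₁=3·50/250=0.600000
k=0 src: V=0.6000
k=1 load: inc=0.600000, refl=0.600000·0.200000=0.1200; V=0.000000+0.600000+0.120000=0.7200
k=2 src: inc=0.120000, refl=0.120000·0.600000=0.0720; V=0.600000+0.120000+0.072000=0.7920
k=3 load: inc=0.072000, refl=0.072000·0.200000=0.0144; V=0.720000+0.072000+0.014400=0.8064
k=4 src: inc=0.014400, refl=0.014400·0.600000=0.0086; V=0.792000+0.014400+0.008640=0.8150
k=5 load: inc=0.008640, refl=0.008640·0.200000=0.0017; V=0.806400+0.008640+0.001728=0.8168
k=6 src: inc=0.001728, refl=0.001728·0.600000=0.0010; V=0.815040+0.001728+0.001037=0.8178

0 0 source 0.6000
1 4 load 0.7200
2 8 source 0.7920
3 12 load 0.8064
4 16 source 0.8150
5 20 load 0.8168
6 24 source 0.8178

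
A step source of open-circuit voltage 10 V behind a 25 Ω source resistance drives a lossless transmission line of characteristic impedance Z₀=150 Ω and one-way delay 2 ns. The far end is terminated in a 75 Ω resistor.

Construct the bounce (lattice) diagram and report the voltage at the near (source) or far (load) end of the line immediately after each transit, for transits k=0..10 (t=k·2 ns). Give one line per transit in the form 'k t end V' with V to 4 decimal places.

Γ_L=-0.333333, Γ_S=-0.714286; launch V₁=10·150/175=8.571429
k=0 src: V=8.5714
k=1 load: inc=8.571429, refl=8.571429·-0.333333=-2.8571; V=0.000000+8.571429+-2.857143=5.7143
k=2 src: inc=-2.857143, refl=-2.857143·-0.714286=2.0408; V=8.571429+-2.857143+2.040816=7.7551
k=3 load: inc=2.040816, refl=2.040816·-0.333333=-0.6803; V=5.714286+2.040816+-0.680272=7.0748
k=4 src: inc=-0.680272, refl=-0.680272·-0.714286=0.4859; V=7.755102+-0.680272+0.485909=7.5607
k=5 load: inc=0.485909, refl=0.485909·-0.333333=-0.1620; V=7.074830+0.485909+-0.161970=7.3988
k=6 src: inc=-0.161970, refl=-0.161970·-0.714286=0.1157; V=7.560739+-0.161970+0.115693=7.5145
k=7 load: inc=0.115693, refl=0.115693·-0.333333=-0.0386; V=7.398769+0.115693+-0.038564=7.4759
k=8 src: inc=-0.038564, refl=-0.038564·-0.714286=0.0275; V=7.514462+-0.038564+0.027546=7.5034
k=9 load: inc=0.027546, refl=0.027546·-0.333333=-0.0092; V=7.475897+0.027546+-0.009182=7.4943
k=10 src: inc=-0.009182, refl=-0.009182·-0.714286=0.0066; V=7.503443+-0.009182+0.006559=7.5008

0 0 source 8.5714
1 2 load 5.7143
2 4 source 7.7551
3 6 load 7.0748
4 8 source 7.5607
5 10 load 7.3988
6 12 source 7.5145
7 14 load 7.4759
8 16 source 7.5034
9 18 load 7.4943
10 20 source 7.5008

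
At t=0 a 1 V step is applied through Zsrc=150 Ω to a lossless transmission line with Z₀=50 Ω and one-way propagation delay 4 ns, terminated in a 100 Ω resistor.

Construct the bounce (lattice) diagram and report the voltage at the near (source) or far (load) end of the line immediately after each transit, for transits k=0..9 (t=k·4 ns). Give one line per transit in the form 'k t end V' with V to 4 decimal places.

0 0 source 0.2500
1 4 load 0.3333
2 8 source 0.3750
3 12 load 0.3889
4 16 source 0.3958
5 20 load 0.3981
6 24 source 0.3993
7 28 load 0.3997
8 32 source 0.3999
9 36 load 0.3999

Γ_L=0.333333, Γ_S=0.500000; launch V₁=1·50/200=0.250000
k=0 src: V=0.2500
k=1 load: inc=0.250000, refl=0.250000·0.333333=0.0833; V=0.000000+0.250000+0.083333=0.3333
k=2 src: inc=0.083333, refl=0.083333·0.500000=0.0417; V=0.250000+0.083333+0.041667=0.3750
k=3 load: inc=0.041667, refl=0.041667·0.333333=0.0139; V=0.333333+0.041667+0.013889=0.3889
k=4 src: inc=0.013889, refl=0.013889·0.500000=0.0069; V=0.375000+0.013889+0.006944=0.3958
k=5 load: inc=0.006944, refl=0.006944·0.333333=0.0023; V=0.388889+0.006944+0.002315=0.3981
k=6 src: inc=0.002315, refl=0.002315·0.500000=0.0012; V=0.395833+0.002315+0.001157=0.3993
k=7 load: inc=0.001157, refl=0.001157·0.333333=0.0004; V=0.398148+0.001157+0.000386=0.3997
k=8 src: inc=0.000386, refl=0.000386·0.500000=0.0002; V=0.399306+0.000386+0.000193=0.3999
k=9 load: inc=0.000193, refl=0.000193·0.333333=0.0001; V=0.399691+0.000193+0.000064=0.3999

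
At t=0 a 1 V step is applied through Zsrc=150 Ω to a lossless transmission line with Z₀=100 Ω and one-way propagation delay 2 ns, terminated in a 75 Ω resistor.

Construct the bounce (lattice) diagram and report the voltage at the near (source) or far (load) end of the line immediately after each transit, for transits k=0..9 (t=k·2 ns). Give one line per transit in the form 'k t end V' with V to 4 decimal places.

0 0 source 0.4000
1 2 load 0.3429
2 4 source 0.3314
3 6 load 0.3331
4 8 source 0.3334
5 10 load 0.3333
6 12 source 0.3333
7 14 load 0.3333
8 16 source 0.3333
9 18 load 0.3333

Γ_L=-0.142857, Γ_S=0.200000; launch V₁=1·100/250=0.400000
k=0 src: V=0.4000
k=1 load: inc=0.400000, refl=0.400000·-0.142857=-0.0571; V=0.000000+0.400000+-0.057143=0.3429
k=2 src: inc=-0.057143, refl=-0.057143·0.200000=-0.0114; V=0.400000+-0.057143+-0.011429=0.3314
k=3 load: inc=-0.011429, refl=-0.011429·-0.142857=0.0016; V=0.342857+-0.011429+0.001633=0.3331
k=4 src: inc=0.001633, refl=0.001633·0.200000=0.0003; V=0.331429+0.001633+0.000327=0.3334
k=5 load: inc=0.000327, refl=0.000327·-0.142857=-0.0000; V=0.333061+0.000327+-0.000047=0.3333
k=6 src: inc=-0.000047, refl=-0.000047·0.200000=-0.0000; V=0.333388+-0.000047+-0.000009=0.3333
k=7 load: inc=-0.000009, refl=-0.000009·-0.142857=0.0000; V=0.333341+-0.000009+0.000001=0.3333
k=8 src: inc=0.000001, refl=0.000001·0.200000=0.0000; V=0.333332+0.000001+0.000000=0.3333
k=9 load: inc=0.000000, refl=0.000000·-0.142857=-0.0000; V=0.333333+0.000000+-0.000000=0.3333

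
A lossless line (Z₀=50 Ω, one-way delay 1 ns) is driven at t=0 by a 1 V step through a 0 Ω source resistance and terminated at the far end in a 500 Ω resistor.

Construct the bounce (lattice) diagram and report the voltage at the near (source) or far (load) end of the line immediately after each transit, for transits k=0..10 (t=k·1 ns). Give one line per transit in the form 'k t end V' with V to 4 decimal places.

0 0 source 1.0000
1 1 load 1.8182
2 2 source 1.0000
3 3 load 0.3306
4 4 source 1.0000
5 5 load 1.5477
6 6 source 1.0000
7 7 load 0.5519
8 8 source 1.0000
9 9 load 1.3666
10 10 source 1.0000

Γ_L=0.818182, Γ_S=-1.000000; launch V₁=1·50/50=1.000000
k=0 src: V=1.0000
k=1 load: inc=1.000000, refl=1.000000·0.818182=0.8182; V=0.000000+1.000000+0.818182=1.8182
k=2 src: inc=0.818182, refl=0.818182·-1.000000=-0.8182; V=1.000000+0.818182+-0.818182=1.0000
k=3 load: inc=-0.818182, refl=-0.818182·0.818182=-0.6694; V=1.818182+-0.818182+-0.669421=0.3306
k=4 src: inc=-0.669421, refl=-0.669421·-1.000000=0.6694; V=1.000000+-0.669421+0.669421=1.0000
k=5 load: inc=0.669421, refl=0.669421·0.818182=0.5477; V=0.330579+0.669421+0.547708=1.5477
k=6 src: inc=0.547708, refl=0.547708·-1.000000=-0.5477; V=1.000000+0.547708+-0.547708=1.0000
k=7 load: inc=-0.547708, refl=-0.547708·0.818182=-0.4481; V=1.547708+-0.547708+-0.448125=0.5519
k=8 src: inc=-0.448125, refl=-0.448125·-1.000000=0.4481; V=1.000000+-0.448125+0.448125=1.0000
k=9 load: inc=0.448125, refl=0.448125·0.818182=0.3666; V=0.551875+0.448125+0.366648=1.3666
k=10 src: inc=0.366648, refl=0.366648·-1.000000=-0.3666; V=1.000000+0.366648+-0.366648=1.0000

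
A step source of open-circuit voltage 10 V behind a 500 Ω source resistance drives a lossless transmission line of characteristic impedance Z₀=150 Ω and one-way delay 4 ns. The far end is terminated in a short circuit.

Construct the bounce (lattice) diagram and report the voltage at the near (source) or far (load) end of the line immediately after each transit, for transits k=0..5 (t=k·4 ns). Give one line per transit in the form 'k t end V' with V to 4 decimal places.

Γ_L=-1.000000, Γ_S=0.538462; launch V₁=10·150/650=2.307692
k=0 src: V=2.3077
k=1 load: inc=2.307692, refl=2.307692·-1.000000=-2.3077; V=0.000000+2.307692+-2.307692=0.0000
k=2 src: inc=-2.307692, refl=-2.307692·0.538462=-1.2426; V=2.307692+-2.307692+-1.242604=-1.2426
k=3 load: inc=-1.242604, refl=-1.242604·-1.000000=1.2426; V=0.000000+-1.242604+1.242604=0.0000
k=4 src: inc=1.242604, refl=1.242604·0.538462=0.6691; V=-1.242604+1.242604+0.669094=0.6691
k=5 load: inc=0.669094, refl=0.669094·-1.000000=-0.6691; V=0.000000+0.669094+-0.669094=0.0000

0 0 source 2.3077
1 4 load 0.0000
2 8 source -1.2426
3 12 load 0.0000
4 16 source 0.6691
5 20 load 0.0000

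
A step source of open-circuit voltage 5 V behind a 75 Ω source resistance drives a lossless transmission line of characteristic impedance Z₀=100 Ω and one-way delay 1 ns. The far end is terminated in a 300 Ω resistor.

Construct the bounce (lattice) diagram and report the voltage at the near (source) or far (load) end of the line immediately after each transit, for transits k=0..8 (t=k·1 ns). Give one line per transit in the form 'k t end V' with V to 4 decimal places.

Γ_L=0.500000, Γ_S=-0.142857; launch V₁=5·100/175=2.857143
k=0 src: V=2.8571
k=1 load: inc=2.857143, refl=2.857143·0.500000=1.4286; V=0.000000+2.857143+1.428571=4.2857
k=2 src: inc=1.428571, refl=1.428571·-0.142857=-0.2041; V=2.857143+1.428571+-0.204082=4.0816
k=3 load: inc=-0.204082, refl=-0.204082·0.500000=-0.1020; V=4.285714+-0.204082+-0.102041=3.9796
k=4 src: inc=-0.102041, refl=-0.102041·-0.142857=0.0146; V=4.081633+-0.102041+0.014577=3.9942
k=5 load: inc=0.014577, refl=0.014577·0.500000=0.0073; V=3.979592+0.014577+0.007289=4.0015
k=6 src: inc=0.007289, refl=0.007289·-0.142857=-0.0010; V=3.994169+0.007289+-0.001041=4.0004
k=7 load: inc=-0.001041, refl=-0.001041·0.500000=-0.0005; V=4.001458+-0.001041+-0.000521=3.9999
k=8 src: inc=-0.000521, refl=-0.000521·-0.142857=0.0001; V=4.000416+-0.000521+0.000074=4.0000

0 0 source 2.8571
1 1 load 4.2857
2 2 source 4.0816
3 3 load 3.9796
4 4 source 3.9942
5 5 load 4.0015
6 6 source 4.0004
7 7 load 3.9999
8 8 source 4.0000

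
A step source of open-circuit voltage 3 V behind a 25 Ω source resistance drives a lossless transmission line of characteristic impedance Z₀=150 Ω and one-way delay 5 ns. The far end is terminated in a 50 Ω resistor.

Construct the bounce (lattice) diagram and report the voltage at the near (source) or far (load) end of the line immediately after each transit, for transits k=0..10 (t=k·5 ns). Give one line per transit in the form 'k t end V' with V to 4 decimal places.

Γ_L=-0.500000, Γ_S=-0.714286; launch V₁=3·150/175=2.571429
k=0 src: V=2.5714
k=1 load: inc=2.571429, refl=2.571429·-0.500000=-1.2857; V=0.000000+2.571429+-1.285714=1.2857
k=2 src: inc=-1.285714, refl=-1.285714·-0.714286=0.9184; V=2.571429+-1.285714+0.918367=2.2041
k=3 load: inc=0.918367, refl=0.918367·-0.500000=-0.4592; V=1.285714+0.918367+-0.459184=1.7449
k=4 src: inc=-0.459184, refl=-0.459184·-0.714286=0.3280; V=2.204082+-0.459184+0.327988=2.0729
k=5 load: inc=0.327988, refl=0.327988·-0.500000=-0.1640; V=1.744898+0.327988+-0.163994=1.9089
k=6 src: inc=-0.163994, refl=-0.163994·-0.714286=0.1171; V=2.072886+-0.163994+0.117139=2.0260
k=7 load: inc=0.117139, refl=0.117139·-0.500000=-0.0586; V=1.908892+0.117139+-0.058569=1.9675
k=8 src: inc=-0.058569, refl=-0.058569·-0.714286=0.0418; V=2.026031+-0.058569+0.041835=2.0093
k=9 load: inc=0.041835, refl=0.041835·-0.500000=-0.0209; V=1.967461+0.041835+-0.020918=1.9884
k=10 src: inc=-0.020918, refl=-0.020918·-0.714286=0.0149; V=2.009297+-0.020918+0.014941=2.0033

0 0 source 2.5714
1 5 load 1.2857
2 10 source 2.2041
3 15 load 1.7449
4 20 source 2.0729
5 25 load 1.9089
6 30 source 2.0260
7 35 load 1.9675
8 40 source 2.0093
9 45 load 1.9884
10 50 source 2.0033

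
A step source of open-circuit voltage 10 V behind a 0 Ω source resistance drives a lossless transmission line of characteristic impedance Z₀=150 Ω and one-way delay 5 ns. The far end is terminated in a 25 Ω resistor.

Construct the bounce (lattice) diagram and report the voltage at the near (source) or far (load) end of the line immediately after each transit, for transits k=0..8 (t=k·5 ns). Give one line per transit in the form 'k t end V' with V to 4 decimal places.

0 0 source 10.0000
1 5 load 2.8571
2 10 source 10.0000
3 15 load 4.8980
4 20 source 10.0000
5 25 load 6.3557
6 30 source 10.0000
7 35 load 7.3969
8 40 source 10.0000

Γ_L=-0.714286, Γ_S=-1.000000; launch V₁=10·150/150=10.000000
k=0 src: V=10.0000
k=1 load: inc=10.000000, refl=10.000000·-0.714286=-7.1429; V=0.000000+10.000000+-7.142857=2.8571
k=2 src: inc=-7.142857, refl=-7.142857·-1.000000=7.1429; V=10.000000+-7.142857+7.142857=10.0000
k=3 load: inc=7.142857, refl=7.142857·-0.714286=-5.1020; V=2.857143+7.142857+-5.102041=4.8980
k=4 src: inc=-5.102041, refl=-5.102041·-1.000000=5.1020; V=10.000000+-5.102041+5.102041=10.0000
k=5 load: inc=5.102041, refl=5.102041·-0.714286=-3.6443; V=4.897959+5.102041+-3.644315=6.3557
k=6 src: inc=-3.644315, refl=-3.644315·-1.000000=3.6443; V=10.000000+-3.644315+3.644315=10.0000
k=7 load: inc=3.644315, refl=3.644315·-0.714286=-2.6031; V=6.355685+3.644315+-2.603082=7.3969
k=8 src: inc=-2.603082, refl=-2.603082·-1.000000=2.6031; V=10.000000+-2.603082+2.603082=10.0000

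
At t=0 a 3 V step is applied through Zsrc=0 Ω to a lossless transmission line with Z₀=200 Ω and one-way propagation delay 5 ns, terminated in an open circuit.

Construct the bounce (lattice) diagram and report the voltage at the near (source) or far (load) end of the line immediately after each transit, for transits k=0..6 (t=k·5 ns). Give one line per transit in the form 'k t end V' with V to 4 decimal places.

0 0 source 3.0000
1 5 load 6.0000
2 10 source 3.0000
3 15 load 0.0000
4 20 source 3.0000
5 25 load 6.0000
6 30 source 3.0000

Γ_L=1.000000, Γ_S=-1.000000; launch V₁=3·200/200=3.000000
k=0 src: V=3.0000
k=1 load: inc=3.000000, refl=3.000000·1.000000=3.0000; V=0.000000+3.000000+3.000000=6.0000
k=2 src: inc=3.000000, refl=3.000000·-1.000000=-3.0000; V=3.000000+3.000000+-3.000000=3.0000
k=3 load: inc=-3.000000, refl=-3.000000·1.000000=-3.0000; V=6.000000+-3.000000+-3.000000=0.0000
k=4 src: inc=-3.000000, refl=-3.000000·-1.000000=3.0000; V=3.000000+-3.000000+3.000000=3.0000
k=5 load: inc=3.000000, refl=3.000000·1.000000=3.0000; V=0.000000+3.000000+3.000000=6.0000
k=6 src: inc=3.000000, refl=3.000000·-1.000000=-3.0000; V=3.000000+3.000000+-3.000000=3.0000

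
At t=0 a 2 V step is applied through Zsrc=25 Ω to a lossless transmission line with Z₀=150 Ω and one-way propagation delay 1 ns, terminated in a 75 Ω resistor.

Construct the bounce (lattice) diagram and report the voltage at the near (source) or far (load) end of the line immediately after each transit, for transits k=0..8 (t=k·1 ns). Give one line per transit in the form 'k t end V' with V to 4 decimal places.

0 0 source 1.7143
1 1 load 1.1429
2 2 source 1.5510
3 3 load 1.4150
4 4 source 1.5121
5 5 load 1.4798
6 6 source 1.5029
7 7 load 1.4952
8 8 source 1.5007

Γ_L=-0.333333, Γ_S=-0.714286; launch V₁=2·150/175=1.714286
k=0 src: V=1.7143
k=1 load: inc=1.714286, refl=1.714286·-0.333333=-0.5714; V=0.000000+1.714286+-0.571429=1.1429
k=2 src: inc=-0.571429, refl=-0.571429·-0.714286=0.4082; V=1.714286+-0.571429+0.408163=1.5510
k=3 load: inc=0.408163, refl=0.408163·-0.333333=-0.1361; V=1.142857+0.408163+-0.136054=1.4150
k=4 src: inc=-0.136054, refl=-0.136054·-0.714286=0.0972; V=1.551020+-0.136054+0.097182=1.5121
k=5 load: inc=0.097182, refl=0.097182·-0.333333=-0.0324; V=1.414966+0.097182+-0.032394=1.4798
k=6 src: inc=-0.032394, refl=-0.032394·-0.714286=0.0231; V=1.512148+-0.032394+0.023139=1.5029
k=7 load: inc=0.023139, refl=0.023139·-0.333333=-0.0077; V=1.479754+0.023139+-0.007713=1.4952
k=8 src: inc=-0.007713, refl=-0.007713·-0.714286=0.0055; V=1.502892+-0.007713+0.005509=1.5007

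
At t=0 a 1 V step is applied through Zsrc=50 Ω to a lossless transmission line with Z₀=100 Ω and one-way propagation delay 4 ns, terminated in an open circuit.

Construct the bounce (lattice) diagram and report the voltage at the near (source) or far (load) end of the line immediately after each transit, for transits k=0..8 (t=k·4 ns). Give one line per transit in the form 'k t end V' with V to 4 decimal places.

Γ_L=1.000000, Γ_S=-0.333333; launch V₁=1·100/150=0.666667
k=0 src: V=0.6667
k=1 load: inc=0.666667, refl=0.666667·1.000000=0.6667; V=0.000000+0.666667+0.666667=1.3333
k=2 src: inc=0.666667, refl=0.666667·-0.333333=-0.2222; V=0.666667+0.666667+-0.222222=1.1111
k=3 load: inc=-0.222222, refl=-0.222222·1.000000=-0.2222; V=1.333333+-0.222222+-0.222222=0.8889
k=4 src: inc=-0.222222, refl=-0.222222·-0.333333=0.0741; V=1.111111+-0.222222+0.074074=0.9630
k=5 load: inc=0.074074, refl=0.074074·1.000000=0.0741; V=0.888889+0.074074+0.074074=1.0370
k=6 src: inc=0.074074, refl=0.074074·-0.333333=-0.0247; V=0.962963+0.074074+-0.024691=1.0123
k=7 load: inc=-0.024691, refl=-0.024691·1.000000=-0.0247; V=1.037037+-0.024691+-0.024691=0.9877
k=8 src: inc=-0.024691, refl=-0.024691·-0.333333=0.0082; V=1.012346+-0.024691+0.008230=0.9959

0 0 source 0.6667
1 4 load 1.3333
2 8 source 1.1111
3 12 load 0.8889
4 16 source 0.9630
5 20 load 1.0370
6 24 source 1.0123
7 28 load 0.9877
8 32 source 0.9959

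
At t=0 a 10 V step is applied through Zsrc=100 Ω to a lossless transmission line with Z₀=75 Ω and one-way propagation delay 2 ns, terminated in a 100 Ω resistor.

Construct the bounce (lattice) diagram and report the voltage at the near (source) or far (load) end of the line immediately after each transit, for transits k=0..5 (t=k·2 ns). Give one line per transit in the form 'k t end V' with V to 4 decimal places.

Γ_L=0.142857, Γ_S=0.142857; launch V₁=10·75/175=4.285714
k=0 src: V=4.2857
k=1 load: inc=4.285714, refl=4.285714·0.142857=0.6122; V=0.000000+4.285714+0.612245=4.8980
k=2 src: inc=0.612245, refl=0.612245·0.142857=0.0875; V=4.285714+0.612245+0.087464=4.9854
k=3 load: inc=0.087464, refl=0.087464·0.142857=0.0125; V=4.897959+0.087464+0.012495=4.9979
k=4 src: inc=0.012495, refl=0.012495·0.142857=0.0018; V=4.985423+0.012495+0.001785=4.9997
k=5 load: inc=0.001785, refl=0.001785·0.142857=0.0003; V=4.997918+0.001785+0.000255=5.0000

0 0 source 4.2857
1 2 load 4.8980
2 4 source 4.9854
3 6 load 4.9979
4 8 source 4.9997
5 10 load 5.0000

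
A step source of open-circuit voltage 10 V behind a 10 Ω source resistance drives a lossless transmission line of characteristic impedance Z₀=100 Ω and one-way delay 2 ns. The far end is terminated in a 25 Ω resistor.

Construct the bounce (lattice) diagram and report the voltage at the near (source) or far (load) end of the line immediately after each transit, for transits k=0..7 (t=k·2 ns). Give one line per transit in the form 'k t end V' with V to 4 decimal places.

0 0 source 9.0909
1 2 load 3.6364
2 4 source 8.0992
3 6 load 5.4215
4 8 source 7.6123
5 10 load 6.2978
6 12 source 7.3733
7 14 load 6.7280

Γ_L=-0.600000, Γ_S=-0.818182; launch V₁=10·100/110=9.090909
k=0 src: V=9.0909
k=1 load: inc=9.090909, refl=9.090909·-0.600000=-5.4545; V=0.000000+9.090909+-5.454545=3.6364
k=2 src: inc=-5.454545, refl=-5.454545·-0.818182=4.4628; V=9.090909+-5.454545+4.462810=8.0992
k=3 load: inc=4.462810, refl=4.462810·-0.600000=-2.6777; V=3.636364+4.462810+-2.677686=5.4215
k=4 src: inc=-2.677686, refl=-2.677686·-0.818182=2.1908; V=8.099174+-2.677686+2.190834=7.6123
k=5 load: inc=2.190834, refl=2.190834·-0.600000=-1.3145; V=5.421488+2.190834+-1.314500=6.2978
k=6 src: inc=-1.314500, refl=-1.314500·-0.818182=1.0755; V=7.612322+-1.314500+1.075500=7.3733
k=7 load: inc=1.075500, refl=1.075500·-0.600000=-0.6453; V=6.297821+1.075500+-0.645300=6.7280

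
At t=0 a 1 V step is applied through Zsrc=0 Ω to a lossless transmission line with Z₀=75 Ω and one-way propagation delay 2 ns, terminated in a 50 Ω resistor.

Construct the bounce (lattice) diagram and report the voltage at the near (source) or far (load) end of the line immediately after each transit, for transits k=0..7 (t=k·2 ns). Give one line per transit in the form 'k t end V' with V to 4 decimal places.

Γ_L=-0.200000, Γ_S=-1.000000; launch V₁=1·75/75=1.000000
k=0 src: V=1.0000
k=1 load: inc=1.000000, refl=1.000000·-0.200000=-0.2000; V=0.000000+1.000000+-0.200000=0.8000
k=2 src: inc=-0.200000, refl=-0.200000·-1.000000=0.2000; V=1.000000+-0.200000+0.200000=1.0000
k=3 load: inc=0.200000, refl=0.200000·-0.200000=-0.0400; V=0.800000+0.200000+-0.040000=0.9600
k=4 src: inc=-0.040000, refl=-0.040000·-1.000000=0.0400; V=1.000000+-0.040000+0.040000=1.0000
k=5 load: inc=0.040000, refl=0.040000·-0.200000=-0.0080; V=0.960000+0.040000+-0.008000=0.9920
k=6 src: inc=-0.008000, refl=-0.008000·-1.000000=0.0080; V=1.000000+-0.008000+0.008000=1.0000
k=7 load: inc=0.008000, refl=0.008000·-0.200000=-0.0016; V=0.992000+0.008000+-0.001600=0.9984

0 0 source 1.0000
1 2 load 0.8000
2 4 source 1.0000
3 6 load 0.9600
4 8 source 1.0000
5 10 load 0.9920
6 12 source 1.0000
7 14 load 0.9984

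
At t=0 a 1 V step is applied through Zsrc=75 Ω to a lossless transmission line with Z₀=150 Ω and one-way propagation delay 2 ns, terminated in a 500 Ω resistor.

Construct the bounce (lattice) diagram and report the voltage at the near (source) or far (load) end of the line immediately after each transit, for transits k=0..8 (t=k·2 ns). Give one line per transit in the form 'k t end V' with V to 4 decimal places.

0 0 source 0.6667
1 2 load 1.0256
2 4 source 0.9060
3 6 load 0.8416
4 8 source 0.8630
5 10 load 0.8746
6 12 source 0.8707
7 14 load 0.8687
8 16 source 0.8694

Γ_L=0.538462, Γ_S=-0.333333; launch V₁=1·150/225=0.666667
k=0 src: V=0.6667
k=1 load: inc=0.666667, refl=0.666667·0.538462=0.3590; V=0.000000+0.666667+0.358974=1.0256
k=2 src: inc=0.358974, refl=0.358974·-0.333333=-0.1197; V=0.666667+0.358974+-0.119658=0.9060
k=3 load: inc=-0.119658, refl=-0.119658·0.538462=-0.0644; V=1.025641+-0.119658+-0.064431=0.8416
k=4 src: inc=-0.064431, refl=-0.064431·-0.333333=0.0215; V=0.905983+-0.064431+0.021477=0.8630
k=5 load: inc=0.021477, refl=0.021477·0.538462=0.0116; V=0.841552+0.021477+0.011565=0.8746
k=6 src: inc=0.011565, refl=0.011565·-0.333333=-0.0039; V=0.863029+0.011565+-0.003855=0.8707
k=7 load: inc=-0.003855, refl=-0.003855·0.538462=-0.0021; V=0.874593+-0.003855+-0.002076=0.8687
k=8 src: inc=-0.002076, refl=-0.002076·-0.333333=0.0007; V=0.870738+-0.002076+0.000692=0.8694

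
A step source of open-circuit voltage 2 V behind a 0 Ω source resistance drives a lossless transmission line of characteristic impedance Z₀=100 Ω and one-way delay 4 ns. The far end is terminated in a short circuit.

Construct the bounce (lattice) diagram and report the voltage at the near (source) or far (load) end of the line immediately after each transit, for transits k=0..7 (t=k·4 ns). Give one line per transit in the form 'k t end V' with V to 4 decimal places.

Γ_L=-1.000000, Γ_S=-1.000000; launch V₁=2·100/100=2.000000
k=0 src: V=2.0000
k=1 load: inc=2.000000, refl=2.000000·-1.000000=-2.0000; V=0.000000+2.000000+-2.000000=0.0000
k=2 src: inc=-2.000000, refl=-2.000000·-1.000000=2.0000; V=2.000000+-2.000000+2.000000=2.0000
k=3 load: inc=2.000000, refl=2.000000·-1.000000=-2.0000; V=0.000000+2.000000+-2.000000=0.0000
k=4 src: inc=-2.000000, refl=-2.000000·-1.000000=2.0000; V=2.000000+-2.000000+2.000000=2.0000
k=5 load: inc=2.000000, refl=2.000000·-1.000000=-2.0000; V=0.000000+2.000000+-2.000000=0.0000
k=6 src: inc=-2.000000, refl=-2.000000·-1.000000=2.0000; V=2.000000+-2.000000+2.000000=2.0000
k=7 load: inc=2.000000, refl=2.000000·-1.000000=-2.0000; V=0.000000+2.000000+-2.000000=0.0000

0 0 source 2.0000
1 4 load 0.0000
2 8 source 2.0000
3 12 load 0.0000
4 16 source 2.0000
5 20 load 0.0000
6 24 source 2.0000
7 28 load 0.0000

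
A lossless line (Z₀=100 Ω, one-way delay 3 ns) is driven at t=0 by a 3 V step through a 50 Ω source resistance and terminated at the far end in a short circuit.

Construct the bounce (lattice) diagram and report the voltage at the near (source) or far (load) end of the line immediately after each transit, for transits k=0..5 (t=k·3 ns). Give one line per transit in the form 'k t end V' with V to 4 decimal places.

0 0 source 2.0000
1 3 load 0.0000
2 6 source 0.6667
3 9 load 0.0000
4 12 source 0.2222
5 15 load 0.0000

Γ_L=-1.000000, Γ_S=-0.333333; launch V₁=3·100/150=2.000000
k=0 src: V=2.0000
k=1 load: inc=2.000000, refl=2.000000·-1.000000=-2.0000; V=0.000000+2.000000+-2.000000=0.0000
k=2 src: inc=-2.000000, refl=-2.000000·-0.333333=0.6667; V=2.000000+-2.000000+0.666667=0.6667
k=3 load: inc=0.666667, refl=0.666667·-1.000000=-0.6667; V=0.000000+0.666667+-0.666667=0.0000
k=4 src: inc=-0.666667, refl=-0.666667·-0.333333=0.2222; V=0.666667+-0.666667+0.222222=0.2222
k=5 load: inc=0.222222, refl=0.222222·-1.000000=-0.2222; V=0.000000+0.222222+-0.222222=0.0000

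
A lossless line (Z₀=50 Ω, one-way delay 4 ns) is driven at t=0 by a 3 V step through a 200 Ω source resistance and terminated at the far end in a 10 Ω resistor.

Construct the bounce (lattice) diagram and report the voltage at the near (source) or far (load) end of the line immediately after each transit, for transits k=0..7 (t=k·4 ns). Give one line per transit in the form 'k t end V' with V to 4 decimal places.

0 0 source 0.6000
1 4 load 0.2000
2 8 source -0.0400
3 12 load 0.1200
4 16 source 0.2160
5 20 load 0.1520
6 24 source 0.1136
7 28 load 0.1392

Γ_L=-0.666667, Γ_S=0.600000; launch V₁=3·50/250=0.600000
k=0 src: V=0.6000
k=1 load: inc=0.600000, refl=0.600000·-0.666667=-0.4000; V=0.000000+0.600000+-0.400000=0.2000
k=2 src: inc=-0.400000, refl=-0.400000·0.600000=-0.2400; V=0.600000+-0.400000+-0.240000=-0.0400
k=3 load: inc=-0.240000, refl=-0.240000·-0.666667=0.1600; V=0.200000+-0.240000+0.160000=0.1200
k=4 src: inc=0.160000, refl=0.160000·0.600000=0.0960; V=-0.040000+0.160000+0.096000=0.2160
k=5 load: inc=0.096000, refl=0.096000·-0.666667=-0.0640; V=0.120000+0.096000+-0.064000=0.1520
k=6 src: inc=-0.064000, refl=-0.064000·0.600000=-0.0384; V=0.216000+-0.064000+-0.038400=0.1136
k=7 load: inc=-0.038400, refl=-0.038400·-0.666667=0.0256; V=0.152000+-0.038400+0.025600=0.1392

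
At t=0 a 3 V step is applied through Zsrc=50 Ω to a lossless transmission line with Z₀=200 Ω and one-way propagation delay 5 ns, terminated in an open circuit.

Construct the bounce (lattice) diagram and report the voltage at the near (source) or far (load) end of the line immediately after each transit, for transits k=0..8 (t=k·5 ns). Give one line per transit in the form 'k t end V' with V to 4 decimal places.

0 0 source 2.4000
1 5 load 4.8000
2 10 source 3.3600
3 15 load 1.9200
4 20 source 2.7840
5 25 load 3.6480
6 30 source 3.1296
7 35 load 2.6112
8 40 source 2.9222

Γ_L=1.000000, Γ_S=-0.600000; launch V₁=3·200/250=2.400000
k=0 src: V=2.4000
k=1 load: inc=2.400000, refl=2.400000·1.000000=2.4000; V=0.000000+2.400000+2.400000=4.8000
k=2 src: inc=2.400000, refl=2.400000·-0.600000=-1.4400; V=2.400000+2.400000+-1.440000=3.3600
k=3 load: inc=-1.440000, refl=-1.440000·1.000000=-1.4400; V=4.800000+-1.440000+-1.440000=1.9200
k=4 src: inc=-1.440000, refl=-1.440000·-0.600000=0.8640; V=3.360000+-1.440000+0.864000=2.7840
k=5 load: inc=0.864000, refl=0.864000·1.000000=0.8640; V=1.920000+0.864000+0.864000=3.6480
k=6 src: inc=0.864000, refl=0.864000·-0.600000=-0.5184; V=2.784000+0.864000+-0.518400=3.1296
k=7 load: inc=-0.518400, refl=-0.518400·1.000000=-0.5184; V=3.648000+-0.518400+-0.518400=2.6112
k=8 src: inc=-0.518400, refl=-0.518400·-0.600000=0.3110; V=3.129600+-0.518400+0.311040=2.9222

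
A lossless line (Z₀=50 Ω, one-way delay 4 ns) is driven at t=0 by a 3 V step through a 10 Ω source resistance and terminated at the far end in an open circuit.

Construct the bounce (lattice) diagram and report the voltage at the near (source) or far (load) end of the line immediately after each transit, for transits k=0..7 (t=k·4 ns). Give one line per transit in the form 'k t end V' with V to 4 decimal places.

0 0 source 2.5000
1 4 load 5.0000
2 8 source 3.3333
3 12 load 1.6667
4 16 source 2.7778
5 20 load 3.8889
6 24 source 3.1481
7 28 load 2.4074

Γ_L=1.000000, Γ_S=-0.666667; launch V₁=3·50/60=2.500000
k=0 src: V=2.5000
k=1 load: inc=2.500000, refl=2.500000·1.000000=2.5000; V=0.000000+2.500000+2.500000=5.0000
k=2 src: inc=2.500000, refl=2.500000·-0.666667=-1.6667; V=2.500000+2.500000+-1.666667=3.3333
k=3 load: inc=-1.666667, refl=-1.666667·1.000000=-1.6667; V=5.000000+-1.666667+-1.666667=1.6667
k=4 src: inc=-1.666667, refl=-1.666667·-0.666667=1.1111; V=3.333333+-1.666667+1.111111=2.7778
k=5 load: inc=1.111111, refl=1.111111·1.000000=1.1111; V=1.666667+1.111111+1.111111=3.8889
k=6 src: inc=1.111111, refl=1.111111·-0.666667=-0.7407; V=2.777778+1.111111+-0.740741=3.1481
k=7 load: inc=-0.740741, refl=-0.740741·1.000000=-0.7407; V=3.888889+-0.740741+-0.740741=2.4074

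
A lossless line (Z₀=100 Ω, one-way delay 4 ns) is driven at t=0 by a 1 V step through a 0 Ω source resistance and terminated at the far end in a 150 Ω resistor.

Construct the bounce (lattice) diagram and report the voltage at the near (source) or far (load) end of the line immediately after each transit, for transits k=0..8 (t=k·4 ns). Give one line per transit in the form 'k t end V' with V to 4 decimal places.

Γ_L=0.200000, Γ_S=-1.000000; launch V₁=1·100/100=1.000000
k=0 src: V=1.0000
k=1 load: inc=1.000000, refl=1.000000·0.200000=0.2000; V=0.000000+1.000000+0.200000=1.2000
k=2 src: inc=0.200000, refl=0.200000·-1.000000=-0.2000; V=1.000000+0.200000+-0.200000=1.0000
k=3 load: inc=-0.200000, refl=-0.200000·0.200000=-0.0400; V=1.200000+-0.200000+-0.040000=0.9600
k=4 src: inc=-0.040000, refl=-0.040000·-1.000000=0.0400; V=1.000000+-0.040000+0.040000=1.0000
k=5 load: inc=0.040000, refl=0.040000·0.200000=0.0080; V=0.960000+0.040000+0.008000=1.0080
k=6 src: inc=0.008000, refl=0.008000·-1.000000=-0.0080; V=1.000000+0.008000+-0.008000=1.0000
k=7 load: inc=-0.008000, refl=-0.008000·0.200000=-0.0016; V=1.008000+-0.008000+-0.001600=0.9984
k=8 src: inc=-0.001600, refl=-0.001600·-1.000000=0.0016; V=1.000000+-0.001600+0.001600=1.0000

0 0 source 1.0000
1 4 load 1.2000
2 8 source 1.0000
3 12 load 0.9600
4 16 source 1.0000
5 20 load 1.0080
6 24 source 1.0000
7 28 load 0.9984
8 32 source 1.0000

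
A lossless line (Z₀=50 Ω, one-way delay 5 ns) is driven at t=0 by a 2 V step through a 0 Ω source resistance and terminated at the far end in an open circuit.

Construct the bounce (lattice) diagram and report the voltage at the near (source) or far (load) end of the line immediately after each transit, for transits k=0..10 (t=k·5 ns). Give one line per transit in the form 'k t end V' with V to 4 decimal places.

0 0 source 2.0000
1 5 load 4.0000
2 10 source 2.0000
3 15 load 0.0000
4 20 source 2.0000
5 25 load 4.0000
6 30 source 2.0000
7 35 load 0.0000
8 40 source 2.0000
9 45 load 4.0000
10 50 source 2.0000

Γ_L=1.000000, Γ_S=-1.000000; launch V₁=2·50/50=2.000000
k=0 src: V=2.0000
k=1 load: inc=2.000000, refl=2.000000·1.000000=2.0000; V=0.000000+2.000000+2.000000=4.0000
k=2 src: inc=2.000000, refl=2.000000·-1.000000=-2.0000; V=2.000000+2.000000+-2.000000=2.0000
k=3 load: inc=-2.000000, refl=-2.000000·1.000000=-2.0000; V=4.000000+-2.000000+-2.000000=0.0000
k=4 src: inc=-2.000000, refl=-2.000000·-1.000000=2.0000; V=2.000000+-2.000000+2.000000=2.0000
k=5 load: inc=2.000000, refl=2.000000·1.000000=2.0000; V=0.000000+2.000000+2.000000=4.0000
k=6 src: inc=2.000000, refl=2.000000·-1.000000=-2.0000; V=2.000000+2.000000+-2.000000=2.0000
k=7 load: inc=-2.000000, refl=-2.000000·1.000000=-2.0000; V=4.000000+-2.000000+-2.000000=0.0000
k=8 src: inc=-2.000000, refl=-2.000000·-1.000000=2.0000; V=2.000000+-2.000000+2.000000=2.0000
k=9 load: inc=2.000000, refl=2.000000·1.000000=2.0000; V=0.000000+2.000000+2.000000=4.0000
k=10 src: inc=2.000000, refl=2.000000·-1.000000=-2.0000; V=2.000000+2.000000+-2.000000=2.0000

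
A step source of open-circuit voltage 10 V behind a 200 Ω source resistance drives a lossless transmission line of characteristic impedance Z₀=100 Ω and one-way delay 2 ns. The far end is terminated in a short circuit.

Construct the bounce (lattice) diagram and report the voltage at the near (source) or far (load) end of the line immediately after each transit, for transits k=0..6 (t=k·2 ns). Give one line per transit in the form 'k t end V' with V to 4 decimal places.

0 0 source 3.3333
1 2 load 0.0000
2 4 source -1.1111
3 6 load 0.0000
4 8 source 0.3704
5 10 load 0.0000
6 12 source -0.1235

Γ_L=-1.000000, Γ_S=0.333333; launch V₁=10·100/300=3.333333
k=0 src: V=3.3333
k=1 load: inc=3.333333, refl=3.333333·-1.000000=-3.3333; V=0.000000+3.333333+-3.333333=0.0000
k=2 src: inc=-3.333333, refl=-3.333333·0.333333=-1.1111; V=3.333333+-3.333333+-1.111111=-1.1111
k=3 load: inc=-1.111111, refl=-1.111111·-1.000000=1.1111; V=0.000000+-1.111111+1.111111=0.0000
k=4 src: inc=1.111111, refl=1.111111·0.333333=0.3704; V=-1.111111+1.111111+0.370370=0.3704
k=5 load: inc=0.370370, refl=0.370370·-1.000000=-0.3704; V=0.000000+0.370370+-0.370370=0.0000
k=6 src: inc=-0.370370, refl=-0.370370·0.333333=-0.1235; V=0.370370+-0.370370+-0.123457=-0.1235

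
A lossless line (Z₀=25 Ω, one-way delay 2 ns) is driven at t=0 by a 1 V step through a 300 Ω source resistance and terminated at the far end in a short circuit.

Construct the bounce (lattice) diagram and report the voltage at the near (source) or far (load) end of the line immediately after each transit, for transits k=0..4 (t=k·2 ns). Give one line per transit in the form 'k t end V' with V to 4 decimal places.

0 0 source 0.0769
1 2 load 0.0000
2 4 source -0.0651
3 6 load 0.0000
4 8 source 0.0551

Γ_L=-1.000000, Γ_S=0.846154; launch V₁=1·25/325=0.076923
k=0 src: V=0.0769
k=1 load: inc=0.076923, refl=0.076923·-1.000000=-0.0769; V=0.000000+0.076923+-0.076923=0.0000
k=2 src: inc=-0.076923, refl=-0.076923·0.846154=-0.0651; V=0.076923+-0.076923+-0.065089=-0.0651
k=3 load: inc=-0.065089, refl=-0.065089·-1.000000=0.0651; V=0.000000+-0.065089+0.065089=0.0000
k=4 src: inc=0.065089, refl=0.065089·0.846154=0.0551; V=-0.065089+0.065089+0.055075=0.0551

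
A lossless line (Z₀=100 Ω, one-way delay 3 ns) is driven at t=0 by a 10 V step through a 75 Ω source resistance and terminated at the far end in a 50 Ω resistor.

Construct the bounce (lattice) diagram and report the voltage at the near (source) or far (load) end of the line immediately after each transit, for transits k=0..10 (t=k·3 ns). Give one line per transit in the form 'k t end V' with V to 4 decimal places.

0 0 source 5.7143
1 3 load 3.8095
2 6 source 4.0816
3 9 load 3.9909
4 12 source 4.0039
5 15 load 3.9996
6 18 source 4.0002
7 21 load 4.0000
8 24 source 4.0000
9 27 load 4.0000
10 30 source 4.0000

Γ_L=-0.333333, Γ_S=-0.142857; launch V₁=10·100/175=5.714286
k=0 src: V=5.7143
k=1 load: inc=5.714286, refl=5.714286·-0.333333=-1.9048; V=0.000000+5.714286+-1.904762=3.8095
k=2 src: inc=-1.904762, refl=-1.904762·-0.142857=0.2721; V=5.714286+-1.904762+0.272109=4.0816
k=3 load: inc=0.272109, refl=0.272109·-0.333333=-0.0907; V=3.809524+0.272109+-0.090703=3.9909
k=4 src: inc=-0.090703, refl=-0.090703·-0.142857=0.0130; V=4.081633+-0.090703+0.012958=4.0039
k=5 load: inc=0.012958, refl=0.012958·-0.333333=-0.0043; V=3.990930+0.012958+-0.004319=3.9996
k=6 src: inc=-0.004319, refl=-0.004319·-0.142857=0.0006; V=4.003887+-0.004319+0.000617=4.0002
k=7 load: inc=0.000617, refl=0.000617·-0.333333=-0.0002; V=3.999568+0.000617+-0.000206=4.0000
k=8 src: inc=-0.000206, refl=-0.000206·-0.142857=0.0000; V=4.000185+-0.000206+0.000029=4.0000
k=9 load: inc=0.000029, refl=0.000029·-0.333333=-0.0000; V=3.999979+0.000029+-0.000010=4.0000
k=10 src: inc=-0.000010, refl=-0.000010·-0.142857=0.0000; V=4.000009+-0.000010+0.000001=4.0000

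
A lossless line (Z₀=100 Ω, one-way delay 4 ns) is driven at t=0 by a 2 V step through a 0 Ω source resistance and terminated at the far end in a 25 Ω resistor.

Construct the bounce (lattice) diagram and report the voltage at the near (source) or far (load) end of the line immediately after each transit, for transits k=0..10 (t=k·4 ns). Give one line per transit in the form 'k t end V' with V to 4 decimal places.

0 0 source 2.0000
1 4 load 0.8000
2 8 source 2.0000
3 12 load 1.2800
4 16 source 2.0000
5 20 load 1.5680
6 24 source 2.0000
7 28 load 1.7408
8 32 source 2.0000
9 36 load 1.8445
10 40 source 2.0000

Γ_L=-0.600000, Γ_S=-1.000000; launch V₁=2·100/100=2.000000
k=0 src: V=2.0000
k=1 load: inc=2.000000, refl=2.000000·-0.600000=-1.2000; V=0.000000+2.000000+-1.200000=0.8000
k=2 src: inc=-1.200000, refl=-1.200000·-1.000000=1.2000; V=2.000000+-1.200000+1.200000=2.0000
k=3 load: inc=1.200000, refl=1.200000·-0.600000=-0.7200; V=0.800000+1.200000+-0.720000=1.2800
k=4 src: inc=-0.720000, refl=-0.720000·-1.000000=0.7200; V=2.000000+-0.720000+0.720000=2.0000
k=5 load: inc=0.720000, refl=0.720000·-0.600000=-0.4320; V=1.280000+0.720000+-0.432000=1.5680
k=6 src: inc=-0.432000, refl=-0.432000·-1.000000=0.4320; V=2.000000+-0.432000+0.432000=2.0000
k=7 load: inc=0.432000, refl=0.432000·-0.600000=-0.2592; V=1.568000+0.432000+-0.259200=1.7408
k=8 src: inc=-0.259200, refl=-0.259200·-1.000000=0.2592; V=2.000000+-0.259200+0.259200=2.0000
k=9 load: inc=0.259200, refl=0.259200·-0.600000=-0.1555; V=1.740800+0.259200+-0.155520=1.8445
k=10 src: inc=-0.155520, refl=-0.155520·-1.000000=0.1555; V=2.000000+-0.155520+0.155520=2.0000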